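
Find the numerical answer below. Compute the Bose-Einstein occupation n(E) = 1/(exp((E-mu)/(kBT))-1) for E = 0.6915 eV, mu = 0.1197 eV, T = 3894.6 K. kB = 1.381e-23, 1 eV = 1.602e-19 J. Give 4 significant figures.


Step 1: (E - mu) = 0.5718 eV
Step 2: x = (E-mu)*eV/(kB*T) = 0.5718*1.602e-19/(1.381e-23*3894.6) = 1.703
Step 3: exp(x) = 5.491
Step 4: n = 1/(exp(x)-1) = 0.2227

0.2227


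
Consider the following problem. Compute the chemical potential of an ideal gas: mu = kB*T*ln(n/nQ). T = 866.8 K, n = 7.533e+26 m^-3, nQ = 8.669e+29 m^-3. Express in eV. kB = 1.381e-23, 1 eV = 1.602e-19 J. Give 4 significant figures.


Step 1: n/nQ = 7.533e+26/8.669e+29 = 0.000869
Step 2: ln(n/nQ) = -7.048
Step 3: mu = kB*T*ln(n/nQ) = 1.197e-20*-7.048 = -8.437e-20 J
Step 4: Convert to eV: -8.437e-20/1.602e-19 = -0.5267 eV

-0.5267


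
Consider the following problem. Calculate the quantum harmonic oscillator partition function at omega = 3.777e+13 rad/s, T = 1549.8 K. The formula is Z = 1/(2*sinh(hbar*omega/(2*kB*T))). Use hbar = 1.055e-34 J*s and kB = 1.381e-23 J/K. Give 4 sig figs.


Step 1: Compute x = hbar*omega/(kB*T) = 1.055e-34*3.777e+13/(1.381e-23*1549.8) = 0.1862
Step 2: x/2 = 0.09309
Step 3: sinh(x/2) = 0.09322
Step 4: Z = 1/(2*0.09322) = 5.363

5.363


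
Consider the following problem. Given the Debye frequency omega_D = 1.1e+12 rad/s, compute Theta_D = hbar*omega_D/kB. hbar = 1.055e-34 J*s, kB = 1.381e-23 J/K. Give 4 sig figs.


Step 1: hbar*omega_D = 1.055e-34 * 1.1e+12 = 1.16e-22 J
Step 2: Theta_D = 1.16e-22 / 1.381e-23
Step 3: Theta_D = 8.403 K

8.403


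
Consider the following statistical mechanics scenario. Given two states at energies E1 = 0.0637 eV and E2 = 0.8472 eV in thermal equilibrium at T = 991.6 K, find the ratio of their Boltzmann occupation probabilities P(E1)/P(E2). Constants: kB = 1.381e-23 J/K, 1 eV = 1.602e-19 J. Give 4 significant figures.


Step 1: Compute energy difference dE = E1 - E2 = 0.0637 - 0.8472 = -0.7835 eV
Step 2: Convert to Joules: dE_J = -0.7835 * 1.602e-19 = -1.255e-19 J
Step 3: Compute exponent = -dE_J / (kB * T) = -(-1.255e-19) / (1.381e-23 * 991.6) = 9.166
Step 4: P(E1)/P(E2) = exp(9.166) = 9565

9565


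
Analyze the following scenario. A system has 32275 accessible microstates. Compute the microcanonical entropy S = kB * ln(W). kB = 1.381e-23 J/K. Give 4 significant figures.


Step 1: ln(W) = ln(32275) = 10.38
Step 2: S = kB * ln(W) = 1.381e-23 * 10.38
Step 3: S = 1.434e-22 J/K

1.434e-22


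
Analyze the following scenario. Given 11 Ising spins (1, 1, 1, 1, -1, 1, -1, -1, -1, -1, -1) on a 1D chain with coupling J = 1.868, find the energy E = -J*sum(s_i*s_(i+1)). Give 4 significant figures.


Step 1: Nearest-neighbor products: 1, 1, 1, -1, -1, -1, 1, 1, 1, 1
Step 2: Sum of products = 4
Step 3: E = -1.868 * 4 = -7.472

-7.472


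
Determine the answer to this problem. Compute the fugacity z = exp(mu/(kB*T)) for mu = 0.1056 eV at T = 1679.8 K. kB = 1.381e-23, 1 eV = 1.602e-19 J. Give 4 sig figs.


Step 1: Convert mu to Joules: 0.1056*1.602e-19 = 1.692e-20 J
Step 2: kB*T = 1.381e-23*1679.8 = 2.32e-20 J
Step 3: mu/(kB*T) = 0.7292
Step 4: z = exp(0.7292) = 2.074

2.074


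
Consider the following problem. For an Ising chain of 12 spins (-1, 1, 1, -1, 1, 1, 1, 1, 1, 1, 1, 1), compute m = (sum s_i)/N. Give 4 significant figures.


Step 1: Count up spins (+1): 10, down spins (-1): 2
Step 2: Total magnetization M = 10 - 2 = 8
Step 3: m = M/N = 8/12 = 0.6667

0.6667


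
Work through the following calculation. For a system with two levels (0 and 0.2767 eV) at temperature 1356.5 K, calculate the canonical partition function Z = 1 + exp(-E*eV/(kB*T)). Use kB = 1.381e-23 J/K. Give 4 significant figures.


Step 1: Compute beta*E = E*eV/(kB*T) = 0.2767*1.602e-19/(1.381e-23*1356.5) = 2.366
Step 2: exp(-beta*E) = exp(-2.366) = 0.09383
Step 3: Z = 1 + 0.09383 = 1.094

1.094


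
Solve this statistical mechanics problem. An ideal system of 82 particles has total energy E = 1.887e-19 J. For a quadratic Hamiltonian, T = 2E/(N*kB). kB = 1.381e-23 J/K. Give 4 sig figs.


Step 1: Numerator = 2*E = 2*1.887e-19 = 3.774e-19 J
Step 2: Denominator = N*kB = 82*1.381e-23 = 1.132e-21
Step 3: T = 3.774e-19 / 1.132e-21 = 333.3 K

333.3


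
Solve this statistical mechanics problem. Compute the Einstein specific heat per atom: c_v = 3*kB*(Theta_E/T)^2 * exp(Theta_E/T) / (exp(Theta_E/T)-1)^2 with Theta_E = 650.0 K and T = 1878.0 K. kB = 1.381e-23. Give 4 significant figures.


Step 1: x = Theta_E/T = 650.0/1878.0 = 0.3461
Step 2: x^2 = 0.1198
Step 3: exp(x) = 1.414
Step 4: c_v = 3*1.381e-23*0.1198*1.414/(1.414-1)^2 = 4.102e-23

4.102e-23


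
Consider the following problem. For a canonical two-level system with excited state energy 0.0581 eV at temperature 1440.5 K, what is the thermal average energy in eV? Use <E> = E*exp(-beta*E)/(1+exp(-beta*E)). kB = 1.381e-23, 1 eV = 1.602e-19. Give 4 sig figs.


Step 1: beta*E = 0.0581*1.602e-19/(1.381e-23*1440.5) = 0.4679
Step 2: exp(-beta*E) = 0.6263
Step 3: <E> = 0.0581*0.6263/(1+0.6263) = 0.02238 eV

0.02238


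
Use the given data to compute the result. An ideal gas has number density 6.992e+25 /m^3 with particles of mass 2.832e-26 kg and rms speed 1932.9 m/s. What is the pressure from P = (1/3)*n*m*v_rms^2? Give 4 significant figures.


Step 1: v_rms^2 = 1932.9^2 = 3.736e+06
Step 2: n*m = 6.992e+25*2.832e-26 = 1.98
Step 3: P = (1/3)*1.98*3.736e+06 = 2.466e+06 Pa

2.466e+06


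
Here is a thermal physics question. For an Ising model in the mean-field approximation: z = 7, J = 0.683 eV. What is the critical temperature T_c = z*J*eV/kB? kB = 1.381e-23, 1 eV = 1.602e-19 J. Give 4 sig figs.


Step 1: z*J = 7*0.683 = 4.781 eV
Step 2: Convert to Joules: 4.781*1.602e-19 = 7.659e-19 J
Step 3: T_c = 7.659e-19 / 1.381e-23 = 5.546e+04 K

5.546e+04


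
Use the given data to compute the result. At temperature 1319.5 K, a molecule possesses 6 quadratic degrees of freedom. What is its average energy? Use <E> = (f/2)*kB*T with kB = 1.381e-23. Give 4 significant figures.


Step 1: f/2 = 6/2 = 3
Step 2: kB*T = 1.381e-23 * 1319.5 = 1.822e-20
Step 3: <E> = 3 * 1.822e-20 = 5.467e-20 J

5.467e-20


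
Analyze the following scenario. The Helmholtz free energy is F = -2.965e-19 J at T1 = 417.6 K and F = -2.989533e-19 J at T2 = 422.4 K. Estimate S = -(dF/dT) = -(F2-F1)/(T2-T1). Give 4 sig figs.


Step 1: dF = F2 - F1 = -2.989533e-19 - (-2.965e-19) = -2.4533e-21 J
Step 2: dT = T2 - T1 = 422.4 - 417.6 = 4.8 K
Step 3: S = -dF/dT = -(-2.4533e-21)/4.8 = 5.111e-22 J/K

5.111e-22


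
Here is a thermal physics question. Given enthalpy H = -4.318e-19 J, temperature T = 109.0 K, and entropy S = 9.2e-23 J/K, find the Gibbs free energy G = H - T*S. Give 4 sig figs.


Step 1: T*S = 109.0 * 9.2e-23 = 1.003e-20 J
Step 2: G = H - T*S = -4.318e-19 - 1.003e-20
Step 3: G = -4.418e-19 J

-4.418e-19


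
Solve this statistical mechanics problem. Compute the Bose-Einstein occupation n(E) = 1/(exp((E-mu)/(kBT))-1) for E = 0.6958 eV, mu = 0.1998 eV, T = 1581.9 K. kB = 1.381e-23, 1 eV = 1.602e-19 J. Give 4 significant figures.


Step 1: (E - mu) = 0.496 eV
Step 2: x = (E-mu)*eV/(kB*T) = 0.496*1.602e-19/(1.381e-23*1581.9) = 3.637
Step 3: exp(x) = 37.99
Step 4: n = 1/(exp(x)-1) = 0.02704

0.02704


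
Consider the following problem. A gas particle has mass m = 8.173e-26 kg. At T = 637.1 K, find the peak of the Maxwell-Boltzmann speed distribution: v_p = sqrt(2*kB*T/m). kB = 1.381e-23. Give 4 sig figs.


Step 1: Numerator = 2*kB*T = 2*1.381e-23*637.1 = 1.76e-20
Step 2: Ratio = 1.76e-20 / 8.173e-26 = 2.153e+05
Step 3: v_p = sqrt(2.153e+05) = 464 m/s

464


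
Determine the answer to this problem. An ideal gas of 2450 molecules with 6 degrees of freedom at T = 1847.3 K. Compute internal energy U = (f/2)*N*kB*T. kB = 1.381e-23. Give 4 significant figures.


Step 1: f/2 = 6/2 = 3.0
Step 2: N*kB*T = 2450*1.381e-23*1847.3 = 6.25e-17
Step 3: U = 3.0 * 6.25e-17 = 1.875e-16 J

1.875e-16


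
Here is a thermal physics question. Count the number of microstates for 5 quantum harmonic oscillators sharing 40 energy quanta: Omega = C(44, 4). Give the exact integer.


Step 1: Use binomial coefficient C(44, 4)
Step 2: Numerator = 44! / 40!
Step 3: Denominator = 4!
Step 4: Omega = 135751

135751


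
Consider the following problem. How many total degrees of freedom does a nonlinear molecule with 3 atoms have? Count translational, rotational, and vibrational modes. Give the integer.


Step 1: Translational DOF = 3
Step 2: Rotational DOF (nonlinear) = 3
Step 3: Vibrational DOF = 3*3 - 6 = 3
Step 4: Total = 3 + 3 + 3 = 9

9


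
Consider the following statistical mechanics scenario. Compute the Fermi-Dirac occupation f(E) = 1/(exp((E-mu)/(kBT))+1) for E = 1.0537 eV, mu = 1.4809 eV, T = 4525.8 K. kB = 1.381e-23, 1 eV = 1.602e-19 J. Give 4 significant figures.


Step 1: (E - mu) = 1.0537 - 1.4809 = -0.4272 eV
Step 2: Convert: (E-mu)*eV = -6.844e-20 J
Step 3: x = (E-mu)*eV/(kB*T) = -1.095
Step 4: f = 1/(exp(-1.095)+1) = 0.7493

0.7493


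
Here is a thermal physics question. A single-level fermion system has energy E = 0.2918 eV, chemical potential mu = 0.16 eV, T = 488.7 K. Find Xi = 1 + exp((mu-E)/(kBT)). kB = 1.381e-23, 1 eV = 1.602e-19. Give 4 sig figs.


Step 1: (mu - E) = 0.16 - 0.2918 = -0.1318 eV
Step 2: x = (mu-E)*eV/(kB*T) = -0.1318*1.602e-19/(1.381e-23*488.7) = -3.129
Step 3: exp(x) = 0.04378
Step 4: Xi = 1 + 0.04378 = 1.044

1.044


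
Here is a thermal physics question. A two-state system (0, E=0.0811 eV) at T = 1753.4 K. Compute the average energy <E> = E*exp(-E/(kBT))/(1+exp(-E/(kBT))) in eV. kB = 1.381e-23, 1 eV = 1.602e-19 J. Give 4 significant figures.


Step 1: beta*E = 0.0811*1.602e-19/(1.381e-23*1753.4) = 0.5365
Step 2: exp(-beta*E) = 0.5848
Step 3: <E> = 0.0811*0.5848/(1+0.5848) = 0.02993 eV

0.02993


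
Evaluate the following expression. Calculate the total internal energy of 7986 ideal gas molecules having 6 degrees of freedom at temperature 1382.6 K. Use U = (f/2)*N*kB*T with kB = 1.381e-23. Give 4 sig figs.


Step 1: f/2 = 6/2 = 3.0
Step 2: N*kB*T = 7986*1.381e-23*1382.6 = 1.525e-16
Step 3: U = 3.0 * 1.525e-16 = 4.574e-16 J

4.574e-16


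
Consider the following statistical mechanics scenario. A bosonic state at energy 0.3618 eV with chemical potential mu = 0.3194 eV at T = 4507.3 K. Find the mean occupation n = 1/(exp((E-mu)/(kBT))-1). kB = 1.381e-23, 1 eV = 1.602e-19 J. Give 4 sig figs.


Step 1: (E - mu) = 0.0424 eV
Step 2: x = (E-mu)*eV/(kB*T) = 0.0424*1.602e-19/(1.381e-23*4507.3) = 0.1091
Step 3: exp(x) = 1.115
Step 4: n = 1/(exp(x)-1) = 8.673

8.673


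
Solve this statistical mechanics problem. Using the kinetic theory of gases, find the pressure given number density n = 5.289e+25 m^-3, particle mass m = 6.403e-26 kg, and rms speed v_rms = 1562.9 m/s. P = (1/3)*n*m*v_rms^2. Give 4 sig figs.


Step 1: v_rms^2 = 1562.9^2 = 2.443e+06
Step 2: n*m = 5.289e+25*6.403e-26 = 3.387
Step 3: P = (1/3)*3.387*2.443e+06 = 2.757e+06 Pa

2.757e+06


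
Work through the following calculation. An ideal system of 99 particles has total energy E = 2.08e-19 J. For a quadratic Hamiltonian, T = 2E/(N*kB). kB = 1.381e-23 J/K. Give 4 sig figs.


Step 1: Numerator = 2*E = 2*2.08e-19 = 4.16e-19 J
Step 2: Denominator = N*kB = 99*1.381e-23 = 1.367e-21
Step 3: T = 4.16e-19 / 1.367e-21 = 304.3 K

304.3


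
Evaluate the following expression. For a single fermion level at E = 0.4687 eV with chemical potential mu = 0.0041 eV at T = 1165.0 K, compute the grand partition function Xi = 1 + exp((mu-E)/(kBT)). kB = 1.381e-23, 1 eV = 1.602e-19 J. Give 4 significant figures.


Step 1: (mu - E) = 0.0041 - 0.4687 = -0.4646 eV
Step 2: x = (mu-E)*eV/(kB*T) = -0.4646*1.602e-19/(1.381e-23*1165.0) = -4.626
Step 3: exp(x) = 0.009792
Step 4: Xi = 1 + 0.009792 = 1.01

1.01


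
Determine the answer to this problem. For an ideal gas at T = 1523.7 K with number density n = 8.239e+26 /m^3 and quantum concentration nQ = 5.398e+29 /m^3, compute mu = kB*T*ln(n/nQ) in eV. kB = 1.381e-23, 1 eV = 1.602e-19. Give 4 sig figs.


Step 1: n/nQ = 8.239e+26/5.398e+29 = 0.001526
Step 2: ln(n/nQ) = -6.485
Step 3: mu = kB*T*ln(n/nQ) = 2.104e-20*-6.485 = -1.365e-19 J
Step 4: Convert to eV: -1.365e-19/1.602e-19 = -0.8518 eV

-0.8518


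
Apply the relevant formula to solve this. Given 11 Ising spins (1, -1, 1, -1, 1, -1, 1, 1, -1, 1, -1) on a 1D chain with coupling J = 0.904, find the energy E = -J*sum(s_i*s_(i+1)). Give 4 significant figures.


Step 1: Nearest-neighbor products: -1, -1, -1, -1, -1, -1, 1, -1, -1, -1
Step 2: Sum of products = -8
Step 3: E = -0.904 * -8 = 7.232

7.232


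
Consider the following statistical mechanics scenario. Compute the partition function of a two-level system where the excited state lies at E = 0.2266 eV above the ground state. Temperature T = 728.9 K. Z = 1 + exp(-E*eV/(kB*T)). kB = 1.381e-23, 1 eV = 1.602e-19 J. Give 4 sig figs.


Step 1: Compute beta*E = E*eV/(kB*T) = 0.2266*1.602e-19/(1.381e-23*728.9) = 3.606
Step 2: exp(-beta*E) = exp(-3.606) = 0.02715
Step 3: Z = 1 + 0.02715 = 1.027

1.027


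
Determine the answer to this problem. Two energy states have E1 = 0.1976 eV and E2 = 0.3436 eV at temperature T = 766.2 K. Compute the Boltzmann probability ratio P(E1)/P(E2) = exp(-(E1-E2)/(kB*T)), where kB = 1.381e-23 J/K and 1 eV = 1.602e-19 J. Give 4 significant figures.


Step 1: Compute energy difference dE = E1 - E2 = 0.1976 - 0.3436 = -0.146 eV
Step 2: Convert to Joules: dE_J = -0.146 * 1.602e-19 = -2.339e-20 J
Step 3: Compute exponent = -dE_J / (kB * T) = -(-2.339e-20) / (1.381e-23 * 766.2) = 2.21
Step 4: P(E1)/P(E2) = exp(2.21) = 9.12

9.12


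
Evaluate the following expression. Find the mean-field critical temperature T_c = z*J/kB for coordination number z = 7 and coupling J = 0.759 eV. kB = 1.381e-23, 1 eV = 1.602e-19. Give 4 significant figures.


Step 1: z*J = 7*0.759 = 5.313 eV
Step 2: Convert to Joules: 5.313*1.602e-19 = 8.511e-19 J
Step 3: T_c = 8.511e-19 / 1.381e-23 = 6.163e+04 K

6.163e+04


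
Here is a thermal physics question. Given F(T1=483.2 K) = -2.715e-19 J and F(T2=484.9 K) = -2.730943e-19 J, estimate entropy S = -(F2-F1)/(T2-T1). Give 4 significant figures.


Step 1: dF = F2 - F1 = -2.730943e-19 - (-2.715e-19) = -1.5943e-21 J
Step 2: dT = T2 - T1 = 484.9 - 483.2 = 1.7 K
Step 3: S = -dF/dT = -(-1.5943e-21)/1.7 = 9.378e-22 J/K

9.378e-22


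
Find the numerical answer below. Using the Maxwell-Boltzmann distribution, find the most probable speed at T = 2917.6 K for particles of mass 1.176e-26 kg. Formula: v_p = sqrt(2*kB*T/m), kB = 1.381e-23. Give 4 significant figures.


Step 1: Numerator = 2*kB*T = 2*1.381e-23*2917.6 = 8.058e-20
Step 2: Ratio = 8.058e-20 / 1.176e-26 = 6.852e+06
Step 3: v_p = sqrt(6.852e+06) = 2618 m/s

2618


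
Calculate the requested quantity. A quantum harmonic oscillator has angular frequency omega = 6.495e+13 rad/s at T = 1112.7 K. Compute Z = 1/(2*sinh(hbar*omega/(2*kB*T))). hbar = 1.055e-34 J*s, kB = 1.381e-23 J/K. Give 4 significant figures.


Step 1: Compute x = hbar*omega/(kB*T) = 1.055e-34*6.495e+13/(1.381e-23*1112.7) = 0.4459
Step 2: x/2 = 0.223
Step 3: sinh(x/2) = 0.2248
Step 4: Z = 1/(2*0.2248) = 2.224

2.224


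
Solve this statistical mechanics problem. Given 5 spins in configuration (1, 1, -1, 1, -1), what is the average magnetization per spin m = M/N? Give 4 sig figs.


Step 1: Count up spins (+1): 3, down spins (-1): 2
Step 2: Total magnetization M = 3 - 2 = 1
Step 3: m = M/N = 1/5 = 0.2

0.2


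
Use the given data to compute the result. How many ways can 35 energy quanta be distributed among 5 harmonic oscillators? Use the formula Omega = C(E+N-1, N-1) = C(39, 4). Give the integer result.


Step 1: Use binomial coefficient C(39, 4)
Step 2: Numerator = 39! / 35!
Step 3: Denominator = 4!
Step 4: Omega = 82251

82251


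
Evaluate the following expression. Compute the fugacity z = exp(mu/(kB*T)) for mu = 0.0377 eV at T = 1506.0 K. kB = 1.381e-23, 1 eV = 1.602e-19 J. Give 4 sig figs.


Step 1: Convert mu to Joules: 0.0377*1.602e-19 = 6.04e-21 J
Step 2: kB*T = 1.381e-23*1506.0 = 2.08e-20 J
Step 3: mu/(kB*T) = 0.2904
Step 4: z = exp(0.2904) = 1.337

1.337


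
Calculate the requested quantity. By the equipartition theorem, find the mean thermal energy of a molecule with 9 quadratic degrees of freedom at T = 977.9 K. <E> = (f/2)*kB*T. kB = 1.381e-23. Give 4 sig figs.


Step 1: f/2 = 9/2 = 4.5
Step 2: kB*T = 1.381e-23 * 977.9 = 1.35e-20
Step 3: <E> = 4.5 * 1.35e-20 = 6.077e-20 J

6.077e-20


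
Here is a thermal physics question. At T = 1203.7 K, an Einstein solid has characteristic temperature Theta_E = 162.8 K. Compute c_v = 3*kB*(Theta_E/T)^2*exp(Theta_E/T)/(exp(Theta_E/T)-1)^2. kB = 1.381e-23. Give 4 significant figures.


Step 1: x = Theta_E/T = 162.8/1203.7 = 0.1352
Step 2: x^2 = 0.01829
Step 3: exp(x) = 1.145
Step 4: c_v = 3*1.381e-23*0.01829*1.145/(1.145-1)^2 = 4.137e-23

4.137e-23


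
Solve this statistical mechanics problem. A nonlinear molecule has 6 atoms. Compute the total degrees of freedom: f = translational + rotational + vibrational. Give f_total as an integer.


Step 1: Translational DOF = 3
Step 2: Rotational DOF (nonlinear) = 3
Step 3: Vibrational DOF = 3*6 - 6 = 12
Step 4: Total = 3 + 3 + 12 = 18

18


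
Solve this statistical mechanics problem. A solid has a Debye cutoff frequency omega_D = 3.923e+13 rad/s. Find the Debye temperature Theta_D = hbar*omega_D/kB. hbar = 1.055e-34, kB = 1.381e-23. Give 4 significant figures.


Step 1: hbar*omega_D = 1.055e-34 * 3.923e+13 = 4.139e-21 J
Step 2: Theta_D = 4.139e-21 / 1.381e-23
Step 3: Theta_D = 299.7 K

299.7


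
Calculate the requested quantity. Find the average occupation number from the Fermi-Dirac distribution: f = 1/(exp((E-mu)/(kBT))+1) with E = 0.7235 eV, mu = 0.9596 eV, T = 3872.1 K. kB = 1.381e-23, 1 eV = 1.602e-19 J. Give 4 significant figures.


Step 1: (E - mu) = 0.7235 - 0.9596 = -0.2361 eV
Step 2: Convert: (E-mu)*eV = -3.782e-20 J
Step 3: x = (E-mu)*eV/(kB*T) = -0.7073
Step 4: f = 1/(exp(-0.7073)+1) = 0.6698

0.6698


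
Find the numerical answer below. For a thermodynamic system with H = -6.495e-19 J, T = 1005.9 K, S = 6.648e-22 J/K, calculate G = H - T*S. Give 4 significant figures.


Step 1: T*S = 1005.9 * 6.648e-22 = 6.687e-19 J
Step 2: G = H - T*S = -6.495e-19 - 6.687e-19
Step 3: G = -1.318e-18 J

-1.318e-18


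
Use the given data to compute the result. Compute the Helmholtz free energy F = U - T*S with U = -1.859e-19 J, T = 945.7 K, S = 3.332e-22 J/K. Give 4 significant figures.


Step 1: T*S = 945.7 * 3.332e-22 = 3.151e-19 J
Step 2: F = U - T*S = -1.859e-19 - 3.151e-19
Step 3: F = -5.01e-19 J

-5.01e-19


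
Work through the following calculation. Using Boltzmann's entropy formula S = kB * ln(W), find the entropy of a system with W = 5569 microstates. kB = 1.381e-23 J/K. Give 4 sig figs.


Step 1: ln(W) = ln(5569) = 8.625
Step 2: S = kB * ln(W) = 1.381e-23 * 8.625
Step 3: S = 1.191e-22 J/K

1.191e-22


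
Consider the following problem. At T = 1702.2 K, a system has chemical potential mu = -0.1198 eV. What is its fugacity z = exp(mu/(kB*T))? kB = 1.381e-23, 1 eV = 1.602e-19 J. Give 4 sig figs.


Step 1: Convert mu to Joules: -0.1198*1.602e-19 = -1.919e-20 J
Step 2: kB*T = 1.381e-23*1702.2 = 2.351e-20 J
Step 3: mu/(kB*T) = -0.8164
Step 4: z = exp(-0.8164) = 0.442

0.442


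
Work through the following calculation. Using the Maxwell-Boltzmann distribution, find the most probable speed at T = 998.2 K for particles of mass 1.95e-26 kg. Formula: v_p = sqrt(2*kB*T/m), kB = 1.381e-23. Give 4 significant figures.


Step 1: Numerator = 2*kB*T = 2*1.381e-23*998.2 = 2.757e-20
Step 2: Ratio = 2.757e-20 / 1.95e-26 = 1.414e+06
Step 3: v_p = sqrt(1.414e+06) = 1189 m/s

1189


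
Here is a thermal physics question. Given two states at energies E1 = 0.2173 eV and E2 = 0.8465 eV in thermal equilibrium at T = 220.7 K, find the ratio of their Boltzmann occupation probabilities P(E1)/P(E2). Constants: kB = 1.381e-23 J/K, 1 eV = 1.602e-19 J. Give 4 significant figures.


Step 1: Compute energy difference dE = E1 - E2 = 0.2173 - 0.8465 = -0.6292 eV
Step 2: Convert to Joules: dE_J = -0.6292 * 1.602e-19 = -1.008e-19 J
Step 3: Compute exponent = -dE_J / (kB * T) = -(-1.008e-19) / (1.381e-23 * 220.7) = 33.07
Step 4: P(E1)/P(E2) = exp(33.07) = 2.306e+14

2.306e+14


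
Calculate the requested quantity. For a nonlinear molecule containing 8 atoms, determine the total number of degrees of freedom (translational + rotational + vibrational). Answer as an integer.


Step 1: Translational DOF = 3
Step 2: Rotational DOF (nonlinear) = 3
Step 3: Vibrational DOF = 3*8 - 6 = 18
Step 4: Total = 3 + 3 + 18 = 24

24


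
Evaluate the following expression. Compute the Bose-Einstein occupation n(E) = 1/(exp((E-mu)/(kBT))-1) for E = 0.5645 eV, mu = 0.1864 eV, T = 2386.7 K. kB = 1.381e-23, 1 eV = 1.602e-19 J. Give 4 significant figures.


Step 1: (E - mu) = 0.3781 eV
Step 2: x = (E-mu)*eV/(kB*T) = 0.3781*1.602e-19/(1.381e-23*2386.7) = 1.838
Step 3: exp(x) = 6.282
Step 4: n = 1/(exp(x)-1) = 0.1893

0.1893


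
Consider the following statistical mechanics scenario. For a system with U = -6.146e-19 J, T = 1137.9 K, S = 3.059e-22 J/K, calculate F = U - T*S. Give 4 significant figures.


Step 1: T*S = 1137.9 * 3.059e-22 = 3.481e-19 J
Step 2: F = U - T*S = -6.146e-19 - 3.481e-19
Step 3: F = -9.627e-19 J

-9.627e-19


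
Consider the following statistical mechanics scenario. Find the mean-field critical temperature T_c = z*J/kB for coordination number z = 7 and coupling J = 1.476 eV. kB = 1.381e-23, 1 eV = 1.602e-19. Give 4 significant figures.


Step 1: z*J = 7*1.476 = 10.33 eV
Step 2: Convert to Joules: 10.33*1.602e-19 = 1.655e-18 J
Step 3: T_c = 1.655e-18 / 1.381e-23 = 1.199e+05 K

1.199e+05


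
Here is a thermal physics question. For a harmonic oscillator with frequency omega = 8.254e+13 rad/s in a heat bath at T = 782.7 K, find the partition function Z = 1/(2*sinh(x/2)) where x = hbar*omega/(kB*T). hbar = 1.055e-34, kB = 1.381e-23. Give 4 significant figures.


Step 1: Compute x = hbar*omega/(kB*T) = 1.055e-34*8.254e+13/(1.381e-23*782.7) = 0.8056
Step 2: x/2 = 0.4028
Step 3: sinh(x/2) = 0.4138
Step 4: Z = 1/(2*0.4138) = 1.208

1.208


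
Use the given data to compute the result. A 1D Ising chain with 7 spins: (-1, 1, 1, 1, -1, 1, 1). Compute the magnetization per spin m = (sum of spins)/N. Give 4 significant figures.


Step 1: Count up spins (+1): 5, down spins (-1): 2
Step 2: Total magnetization M = 5 - 2 = 3
Step 3: m = M/N = 3/7 = 0.4286

0.4286


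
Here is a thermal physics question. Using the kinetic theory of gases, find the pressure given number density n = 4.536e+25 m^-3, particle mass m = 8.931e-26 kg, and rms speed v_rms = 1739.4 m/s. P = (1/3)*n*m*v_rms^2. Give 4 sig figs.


Step 1: v_rms^2 = 1739.4^2 = 3.026e+06
Step 2: n*m = 4.536e+25*8.931e-26 = 4.051
Step 3: P = (1/3)*4.051*3.026e+06 = 4.086e+06 Pa

4.086e+06


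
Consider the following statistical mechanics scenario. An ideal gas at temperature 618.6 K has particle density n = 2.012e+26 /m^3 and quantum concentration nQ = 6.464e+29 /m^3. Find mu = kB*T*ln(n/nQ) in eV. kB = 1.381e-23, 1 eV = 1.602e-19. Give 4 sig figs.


Step 1: n/nQ = 2.012e+26/6.464e+29 = 0.0003113
Step 2: ln(n/nQ) = -8.075
Step 3: mu = kB*T*ln(n/nQ) = 8.543e-21*-8.075 = -6.898e-20 J
Step 4: Convert to eV: -6.898e-20/1.602e-19 = -0.4306 eV

-0.4306


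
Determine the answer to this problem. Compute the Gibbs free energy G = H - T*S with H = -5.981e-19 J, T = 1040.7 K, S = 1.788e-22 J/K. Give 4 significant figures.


Step 1: T*S = 1040.7 * 1.788e-22 = 1.861e-19 J
Step 2: G = H - T*S = -5.981e-19 - 1.861e-19
Step 3: G = -7.842e-19 J

-7.842e-19


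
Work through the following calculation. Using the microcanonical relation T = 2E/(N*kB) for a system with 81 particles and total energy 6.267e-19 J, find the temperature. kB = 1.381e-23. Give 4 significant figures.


Step 1: Numerator = 2*E = 2*6.267e-19 = 1.253e-18 J
Step 2: Denominator = N*kB = 81*1.381e-23 = 1.119e-21
Step 3: T = 1.253e-18 / 1.119e-21 = 1120 K

1120


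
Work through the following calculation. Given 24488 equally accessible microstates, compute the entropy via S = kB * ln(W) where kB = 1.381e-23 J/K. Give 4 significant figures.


Step 1: ln(W) = ln(24488) = 10.11
Step 2: S = kB * ln(W) = 1.381e-23 * 10.11
Step 3: S = 1.396e-22 J/K

1.396e-22


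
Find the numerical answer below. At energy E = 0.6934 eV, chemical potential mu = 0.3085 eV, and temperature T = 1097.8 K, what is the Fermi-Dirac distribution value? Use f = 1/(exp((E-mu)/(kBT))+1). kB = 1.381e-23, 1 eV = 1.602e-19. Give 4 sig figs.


Step 1: (E - mu) = 0.6934 - 0.3085 = 0.3849 eV
Step 2: Convert: (E-mu)*eV = 6.166e-20 J
Step 3: x = (E-mu)*eV/(kB*T) = 4.067
Step 4: f = 1/(exp(4.067)+1) = 0.01684

0.01684


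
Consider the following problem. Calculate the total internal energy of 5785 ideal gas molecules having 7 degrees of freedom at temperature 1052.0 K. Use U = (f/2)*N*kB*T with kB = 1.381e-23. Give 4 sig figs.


Step 1: f/2 = 7/2 = 3.5
Step 2: N*kB*T = 5785*1.381e-23*1052.0 = 8.405e-17
Step 3: U = 3.5 * 8.405e-17 = 2.942e-16 J

2.942e-16


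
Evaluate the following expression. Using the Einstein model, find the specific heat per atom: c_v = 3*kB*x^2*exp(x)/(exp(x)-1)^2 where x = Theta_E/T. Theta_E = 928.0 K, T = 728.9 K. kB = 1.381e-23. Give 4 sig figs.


Step 1: x = Theta_E/T = 928.0/728.9 = 1.273
Step 2: x^2 = 1.621
Step 3: exp(x) = 3.572
Step 4: c_v = 3*1.381e-23*1.621*3.572/(3.572-1)^2 = 3.626e-23

3.626e-23


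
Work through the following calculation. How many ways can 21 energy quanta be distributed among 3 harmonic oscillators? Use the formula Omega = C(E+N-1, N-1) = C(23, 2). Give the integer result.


Step 1: Use binomial coefficient C(23, 2)
Step 2: Numerator = 23! / 21!
Step 3: Denominator = 2!
Step 4: Omega = 253

253


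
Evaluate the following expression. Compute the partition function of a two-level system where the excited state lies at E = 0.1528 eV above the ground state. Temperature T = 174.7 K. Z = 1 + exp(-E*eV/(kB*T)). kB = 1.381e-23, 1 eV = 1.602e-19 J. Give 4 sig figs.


Step 1: Compute beta*E = E*eV/(kB*T) = 0.1528*1.602e-19/(1.381e-23*174.7) = 10.15
Step 2: exp(-beta*E) = exp(-10.15) = 3.923e-05
Step 3: Z = 1 + 3.923e-05 = 1

1


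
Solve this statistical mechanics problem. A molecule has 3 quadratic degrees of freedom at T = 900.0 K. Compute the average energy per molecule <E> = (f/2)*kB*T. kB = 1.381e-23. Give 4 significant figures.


Step 1: f/2 = 3/2 = 1.5
Step 2: kB*T = 1.381e-23 * 900.0 = 1.243e-20
Step 3: <E> = 1.5 * 1.243e-20 = 1.864e-20 J

1.864e-20


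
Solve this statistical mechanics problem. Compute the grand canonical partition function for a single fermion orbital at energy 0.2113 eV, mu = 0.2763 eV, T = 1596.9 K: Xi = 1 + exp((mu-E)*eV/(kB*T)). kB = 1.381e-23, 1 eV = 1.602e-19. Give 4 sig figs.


Step 1: (mu - E) = 0.2763 - 0.2113 = 0.065 eV
Step 2: x = (mu-E)*eV/(kB*T) = 0.065*1.602e-19/(1.381e-23*1596.9) = 0.4722
Step 3: exp(x) = 1.603
Step 4: Xi = 1 + 1.603 = 2.603

2.603


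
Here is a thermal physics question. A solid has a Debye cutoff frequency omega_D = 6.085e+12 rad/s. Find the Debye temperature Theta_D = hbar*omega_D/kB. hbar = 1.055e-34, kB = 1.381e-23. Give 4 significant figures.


Step 1: hbar*omega_D = 1.055e-34 * 6.085e+12 = 6.42e-22 J
Step 2: Theta_D = 6.42e-22 / 1.381e-23
Step 3: Theta_D = 46.49 K

46.49


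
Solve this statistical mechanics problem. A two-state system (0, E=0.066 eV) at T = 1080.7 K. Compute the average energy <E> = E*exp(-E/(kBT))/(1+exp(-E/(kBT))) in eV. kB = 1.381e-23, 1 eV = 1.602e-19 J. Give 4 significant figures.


Step 1: beta*E = 0.066*1.602e-19/(1.381e-23*1080.7) = 0.7084
Step 2: exp(-beta*E) = 0.4924
Step 3: <E> = 0.066*0.4924/(1+0.4924) = 0.02178 eV

0.02178


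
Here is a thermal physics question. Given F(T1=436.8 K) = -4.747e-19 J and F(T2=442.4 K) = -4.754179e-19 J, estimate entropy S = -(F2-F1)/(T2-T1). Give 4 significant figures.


Step 1: dF = F2 - F1 = -4.754179e-19 - (-4.747e-19) = -7.179e-22 J
Step 2: dT = T2 - T1 = 442.4 - 436.8 = 5.6 K
Step 3: S = -dF/dT = -(-7.179e-22)/5.6 = 1.282e-22 J/K

1.282e-22


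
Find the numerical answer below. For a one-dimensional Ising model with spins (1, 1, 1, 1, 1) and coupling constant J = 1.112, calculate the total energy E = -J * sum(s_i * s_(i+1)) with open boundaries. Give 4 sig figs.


Step 1: Nearest-neighbor products: 1, 1, 1, 1
Step 2: Sum of products = 4
Step 3: E = -1.112 * 4 = -4.448

-4.448


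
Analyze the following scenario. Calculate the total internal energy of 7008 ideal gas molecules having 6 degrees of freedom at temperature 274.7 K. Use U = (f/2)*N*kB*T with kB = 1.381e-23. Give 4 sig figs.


Step 1: f/2 = 6/2 = 3.0
Step 2: N*kB*T = 7008*1.381e-23*274.7 = 2.659e-17
Step 3: U = 3.0 * 2.659e-17 = 7.976e-17 J

7.976e-17


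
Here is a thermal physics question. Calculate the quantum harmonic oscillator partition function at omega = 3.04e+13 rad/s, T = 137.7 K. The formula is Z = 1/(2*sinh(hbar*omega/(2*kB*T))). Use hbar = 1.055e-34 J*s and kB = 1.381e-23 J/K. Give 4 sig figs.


Step 1: Compute x = hbar*omega/(kB*T) = 1.055e-34*3.04e+13/(1.381e-23*137.7) = 1.687
Step 2: x/2 = 0.8433
Step 3: sinh(x/2) = 0.9468
Step 4: Z = 1/(2*0.9468) = 0.5281

0.5281


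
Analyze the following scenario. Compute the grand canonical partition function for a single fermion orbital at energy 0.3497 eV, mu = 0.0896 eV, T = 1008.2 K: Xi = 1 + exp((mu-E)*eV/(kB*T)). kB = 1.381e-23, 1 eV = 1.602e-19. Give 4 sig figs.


Step 1: (mu - E) = 0.0896 - 0.3497 = -0.2601 eV
Step 2: x = (mu-E)*eV/(kB*T) = -0.2601*1.602e-19/(1.381e-23*1008.2) = -2.993
Step 3: exp(x) = 0.05015
Step 4: Xi = 1 + 0.05015 = 1.05

1.05


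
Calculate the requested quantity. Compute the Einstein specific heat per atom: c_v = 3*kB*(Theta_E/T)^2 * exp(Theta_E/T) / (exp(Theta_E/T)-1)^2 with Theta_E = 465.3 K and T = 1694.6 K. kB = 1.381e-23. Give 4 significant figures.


Step 1: x = Theta_E/T = 465.3/1694.6 = 0.2746
Step 2: x^2 = 0.07539
Step 3: exp(x) = 1.316
Step 4: c_v = 3*1.381e-23*0.07539*1.316/(1.316-1)^2 = 4.117e-23

4.117e-23


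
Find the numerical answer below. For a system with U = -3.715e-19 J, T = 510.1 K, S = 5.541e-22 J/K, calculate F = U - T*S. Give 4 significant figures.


Step 1: T*S = 510.1 * 5.541e-22 = 2.826e-19 J
Step 2: F = U - T*S = -3.715e-19 - 2.826e-19
Step 3: F = -6.541e-19 J

-6.541e-19


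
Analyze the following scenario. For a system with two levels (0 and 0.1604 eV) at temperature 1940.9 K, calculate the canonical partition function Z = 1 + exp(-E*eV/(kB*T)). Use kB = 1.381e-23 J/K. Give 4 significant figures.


Step 1: Compute beta*E = E*eV/(kB*T) = 0.1604*1.602e-19/(1.381e-23*1940.9) = 0.9587
Step 2: exp(-beta*E) = exp(-0.9587) = 0.3834
Step 3: Z = 1 + 0.3834 = 1.383

1.383


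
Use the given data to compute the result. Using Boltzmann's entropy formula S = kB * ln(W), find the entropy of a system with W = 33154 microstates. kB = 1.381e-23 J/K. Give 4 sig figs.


Step 1: ln(W) = ln(33154) = 10.41
Step 2: S = kB * ln(W) = 1.381e-23 * 10.41
Step 3: S = 1.437e-22 J/K

1.437e-22


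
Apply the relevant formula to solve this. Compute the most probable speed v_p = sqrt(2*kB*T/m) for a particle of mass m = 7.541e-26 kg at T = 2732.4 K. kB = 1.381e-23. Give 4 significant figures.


Step 1: Numerator = 2*kB*T = 2*1.381e-23*2732.4 = 7.547e-20
Step 2: Ratio = 7.547e-20 / 7.541e-26 = 1.001e+06
Step 3: v_p = sqrt(1.001e+06) = 1000 m/s

1000


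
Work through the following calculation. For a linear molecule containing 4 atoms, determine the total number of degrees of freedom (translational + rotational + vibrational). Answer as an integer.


Step 1: Translational DOF = 3
Step 2: Rotational DOF (linear) = 2
Step 3: Vibrational DOF = 3*4 - 5 = 7
Step 4: Total = 3 + 2 + 7 = 12

12


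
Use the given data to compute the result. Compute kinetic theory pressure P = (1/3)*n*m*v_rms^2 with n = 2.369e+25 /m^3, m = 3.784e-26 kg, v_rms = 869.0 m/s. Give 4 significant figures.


Step 1: v_rms^2 = 869.0^2 = 7.552e+05
Step 2: n*m = 2.369e+25*3.784e-26 = 0.8964
Step 3: P = (1/3)*0.8964*7.552e+05 = 2.256e+05 Pa

2.256e+05


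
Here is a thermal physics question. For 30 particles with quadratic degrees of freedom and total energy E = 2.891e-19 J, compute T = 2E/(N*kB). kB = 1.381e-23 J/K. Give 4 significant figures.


Step 1: Numerator = 2*E = 2*2.891e-19 = 5.782e-19 J
Step 2: Denominator = N*kB = 30*1.381e-23 = 4.143e-22
Step 3: T = 5.782e-19 / 4.143e-22 = 1396 K

1396


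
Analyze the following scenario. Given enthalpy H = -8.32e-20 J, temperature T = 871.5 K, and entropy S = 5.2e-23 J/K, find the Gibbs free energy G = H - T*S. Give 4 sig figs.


Step 1: T*S = 871.5 * 5.2e-23 = 4.532e-20 J
Step 2: G = H - T*S = -8.32e-20 - 4.532e-20
Step 3: G = -1.285e-19 J

-1.285e-19


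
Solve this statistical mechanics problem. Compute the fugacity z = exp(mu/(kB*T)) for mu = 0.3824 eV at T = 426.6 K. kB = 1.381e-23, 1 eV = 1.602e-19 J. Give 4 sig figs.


Step 1: Convert mu to Joules: 0.3824*1.602e-19 = 6.126e-20 J
Step 2: kB*T = 1.381e-23*426.6 = 5.891e-21 J
Step 3: mu/(kB*T) = 10.4
Step 4: z = exp(10.4) = 3.281e+04

3.281e+04


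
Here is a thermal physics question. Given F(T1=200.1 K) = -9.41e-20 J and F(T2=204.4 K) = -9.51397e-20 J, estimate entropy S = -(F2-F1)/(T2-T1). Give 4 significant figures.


Step 1: dF = F2 - F1 = -9.51397e-20 - (-9.41e-20) = -1.0397e-21 J
Step 2: dT = T2 - T1 = 204.4 - 200.1 = 4.3 K
Step 3: S = -dF/dT = -(-1.0397e-21)/4.3 = 2.418e-22 J/K

2.418e-22


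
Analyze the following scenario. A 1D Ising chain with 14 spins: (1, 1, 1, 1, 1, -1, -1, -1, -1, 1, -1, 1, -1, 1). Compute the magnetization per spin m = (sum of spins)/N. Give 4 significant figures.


Step 1: Count up spins (+1): 8, down spins (-1): 6
Step 2: Total magnetization M = 8 - 6 = 2
Step 3: m = M/N = 2/14 = 0.1429

0.1429


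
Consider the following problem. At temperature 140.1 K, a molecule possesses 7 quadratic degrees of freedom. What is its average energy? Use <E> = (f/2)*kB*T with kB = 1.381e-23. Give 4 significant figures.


Step 1: f/2 = 7/2 = 3.5
Step 2: kB*T = 1.381e-23 * 140.1 = 1.935e-21
Step 3: <E> = 3.5 * 1.935e-21 = 6.772e-21 J

6.772e-21


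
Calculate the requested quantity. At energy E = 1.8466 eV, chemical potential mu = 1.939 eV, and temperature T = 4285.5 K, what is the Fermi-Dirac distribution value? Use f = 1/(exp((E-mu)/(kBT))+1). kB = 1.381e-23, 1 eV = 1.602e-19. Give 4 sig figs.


Step 1: (E - mu) = 1.8466 - 1.939 = -0.0924 eV
Step 2: Convert: (E-mu)*eV = -1.48e-20 J
Step 3: x = (E-mu)*eV/(kB*T) = -0.2501
Step 4: f = 1/(exp(-0.2501)+1) = 0.5622

0.5622


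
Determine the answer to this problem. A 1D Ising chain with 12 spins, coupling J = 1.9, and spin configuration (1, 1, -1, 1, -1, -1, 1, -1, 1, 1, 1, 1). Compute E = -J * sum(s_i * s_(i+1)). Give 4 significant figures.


Step 1: Nearest-neighbor products: 1, -1, -1, -1, 1, -1, -1, -1, 1, 1, 1
Step 2: Sum of products = -1
Step 3: E = -1.9 * -1 = 1.9

1.9


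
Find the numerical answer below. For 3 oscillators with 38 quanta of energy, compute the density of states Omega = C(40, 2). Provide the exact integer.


Step 1: Use binomial coefficient C(40, 2)
Step 2: Numerator = 40! / 38!
Step 3: Denominator = 2!
Step 4: Omega = 780

780


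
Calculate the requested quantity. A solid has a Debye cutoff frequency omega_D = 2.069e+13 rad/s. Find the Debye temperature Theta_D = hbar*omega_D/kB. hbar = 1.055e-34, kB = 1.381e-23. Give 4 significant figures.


Step 1: hbar*omega_D = 1.055e-34 * 2.069e+13 = 2.183e-21 J
Step 2: Theta_D = 2.183e-21 / 1.381e-23
Step 3: Theta_D = 158.1 K

158.1


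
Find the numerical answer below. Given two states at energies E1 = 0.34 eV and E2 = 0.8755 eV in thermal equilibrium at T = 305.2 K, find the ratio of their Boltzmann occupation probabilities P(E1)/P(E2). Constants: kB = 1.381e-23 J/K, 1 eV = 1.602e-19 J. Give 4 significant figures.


Step 1: Compute energy difference dE = E1 - E2 = 0.34 - 0.8755 = -0.5355 eV
Step 2: Convert to Joules: dE_J = -0.5355 * 1.602e-19 = -8.579e-20 J
Step 3: Compute exponent = -dE_J / (kB * T) = -(-8.579e-20) / (1.381e-23 * 305.2) = 20.35
Step 4: P(E1)/P(E2) = exp(20.35) = 6.91e+08

6.91e+08


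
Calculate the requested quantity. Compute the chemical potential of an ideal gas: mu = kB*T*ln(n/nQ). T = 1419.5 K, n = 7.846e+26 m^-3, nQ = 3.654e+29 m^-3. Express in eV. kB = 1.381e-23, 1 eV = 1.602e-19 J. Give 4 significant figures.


Step 1: n/nQ = 7.846e+26/3.654e+29 = 0.002147
Step 2: ln(n/nQ) = -6.144
Step 3: mu = kB*T*ln(n/nQ) = 1.96e-20*-6.144 = -1.204e-19 J
Step 4: Convert to eV: -1.204e-19/1.602e-19 = -0.7518 eV

-0.7518


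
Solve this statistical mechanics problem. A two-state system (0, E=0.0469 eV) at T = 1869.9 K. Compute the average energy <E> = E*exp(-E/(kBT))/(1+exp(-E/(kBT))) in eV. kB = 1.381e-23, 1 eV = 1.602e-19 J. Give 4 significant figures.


Step 1: beta*E = 0.0469*1.602e-19/(1.381e-23*1869.9) = 0.291
Step 2: exp(-beta*E) = 0.7476
Step 3: <E> = 0.0469*0.7476/(1+0.7476) = 0.02006 eV

0.02006


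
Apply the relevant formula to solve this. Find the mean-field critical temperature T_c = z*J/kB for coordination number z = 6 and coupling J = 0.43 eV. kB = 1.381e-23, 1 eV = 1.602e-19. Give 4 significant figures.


Step 1: z*J = 6*0.43 = 2.58 eV
Step 2: Convert to Joules: 2.58*1.602e-19 = 4.133e-19 J
Step 3: T_c = 4.133e-19 / 1.381e-23 = 2.993e+04 K

2.993e+04


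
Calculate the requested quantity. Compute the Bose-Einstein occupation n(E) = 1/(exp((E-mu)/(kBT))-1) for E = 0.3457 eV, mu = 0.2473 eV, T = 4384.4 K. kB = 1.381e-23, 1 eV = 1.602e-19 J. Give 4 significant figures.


Step 1: (E - mu) = 0.0984 eV
Step 2: x = (E-mu)*eV/(kB*T) = 0.0984*1.602e-19/(1.381e-23*4384.4) = 0.2603
Step 3: exp(x) = 1.297
Step 4: n = 1/(exp(x)-1) = 3.363

3.363


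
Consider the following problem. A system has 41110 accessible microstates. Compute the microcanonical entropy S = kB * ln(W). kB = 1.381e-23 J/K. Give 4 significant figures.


Step 1: ln(W) = ln(41110) = 10.62
Step 2: S = kB * ln(W) = 1.381e-23 * 10.62
Step 3: S = 1.467e-22 J/K

1.467e-22


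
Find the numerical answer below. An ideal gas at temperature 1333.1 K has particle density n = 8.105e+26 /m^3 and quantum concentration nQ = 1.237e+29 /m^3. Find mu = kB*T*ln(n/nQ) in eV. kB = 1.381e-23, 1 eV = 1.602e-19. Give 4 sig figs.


Step 1: n/nQ = 8.105e+26/1.237e+29 = 0.006552
Step 2: ln(n/nQ) = -5.028
Step 3: mu = kB*T*ln(n/nQ) = 1.841e-20*-5.028 = -9.257e-20 J
Step 4: Convert to eV: -9.257e-20/1.602e-19 = -0.5778 eV

-0.5778


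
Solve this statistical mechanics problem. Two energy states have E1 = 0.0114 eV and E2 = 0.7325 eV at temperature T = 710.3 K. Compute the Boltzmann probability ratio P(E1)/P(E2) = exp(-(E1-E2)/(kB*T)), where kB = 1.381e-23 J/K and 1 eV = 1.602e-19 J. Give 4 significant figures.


Step 1: Compute energy difference dE = E1 - E2 = 0.0114 - 0.7325 = -0.7211 eV
Step 2: Convert to Joules: dE_J = -0.7211 * 1.602e-19 = -1.155e-19 J
Step 3: Compute exponent = -dE_J / (kB * T) = -(-1.155e-19) / (1.381e-23 * 710.3) = 11.78
Step 4: P(E1)/P(E2) = exp(11.78) = 1.302e+05

1.302e+05


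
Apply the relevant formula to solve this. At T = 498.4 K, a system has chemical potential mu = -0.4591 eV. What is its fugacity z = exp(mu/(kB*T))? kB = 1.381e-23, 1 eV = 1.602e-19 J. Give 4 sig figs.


Step 1: Convert mu to Joules: -0.4591*1.602e-19 = -7.355e-20 J
Step 2: kB*T = 1.381e-23*498.4 = 6.883e-21 J
Step 3: mu/(kB*T) = -10.69
Step 4: z = exp(-10.69) = 2.287e-05

2.287e-05


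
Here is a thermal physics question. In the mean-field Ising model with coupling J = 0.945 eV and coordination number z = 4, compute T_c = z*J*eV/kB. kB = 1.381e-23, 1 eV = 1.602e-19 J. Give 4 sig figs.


Step 1: z*J = 4*0.945 = 3.78 eV
Step 2: Convert to Joules: 3.78*1.602e-19 = 6.056e-19 J
Step 3: T_c = 6.056e-19 / 1.381e-23 = 4.385e+04 K

4.385e+04
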